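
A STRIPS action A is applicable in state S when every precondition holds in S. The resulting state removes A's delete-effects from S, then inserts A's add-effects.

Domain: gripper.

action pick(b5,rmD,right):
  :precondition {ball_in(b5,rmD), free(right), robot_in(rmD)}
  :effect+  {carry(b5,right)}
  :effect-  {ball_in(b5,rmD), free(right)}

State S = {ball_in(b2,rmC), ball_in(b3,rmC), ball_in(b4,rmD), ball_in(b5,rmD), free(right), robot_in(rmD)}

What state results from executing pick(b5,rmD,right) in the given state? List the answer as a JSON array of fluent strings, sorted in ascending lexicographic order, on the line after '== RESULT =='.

Progress:
  pre ⊆ S: {ball_in(b5,rmD), free(right), robot_in(rmD)} ⊆ S  — applicable
  S \ del = {ball_in(b2,rmC), ball_in(b3,rmC), ball_in(b4,rmD), robot_in(rmD)}
  ∪ add   = {ball_in(b2,rmC), ball_in(b3,rmC), ball_in(b4,rmD), carry(b5,right), robot_in(rmD)}

== RESULT ==
["ball_in(b2,rmC)", "ball_in(b3,rmC)", "ball_in(b4,rmD)", "carry(b5,right)", "robot_in(rmD)"]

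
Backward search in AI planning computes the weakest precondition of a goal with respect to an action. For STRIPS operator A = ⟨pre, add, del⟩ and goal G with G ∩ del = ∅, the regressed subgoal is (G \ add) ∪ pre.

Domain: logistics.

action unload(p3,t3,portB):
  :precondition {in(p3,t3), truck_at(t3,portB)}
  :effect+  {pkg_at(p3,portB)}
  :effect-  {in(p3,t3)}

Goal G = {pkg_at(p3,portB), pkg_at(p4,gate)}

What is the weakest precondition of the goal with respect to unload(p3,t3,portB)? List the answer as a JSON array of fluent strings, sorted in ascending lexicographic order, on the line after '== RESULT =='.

Compute (G \ add) ∪ pre:
  G ∩ del = {}  (empty — regression defined)
  G \ add = {pkg_at(p3,portB), pkg_at(p4,gate)} \ {pkg_at(p3,portB)} = {pkg_at(p4,gate)}
  ∪ pre   = {pkg_at(p4,gate)} ∪ {in(p3,t3), truck_at(t3,portB)}
          = {in(p3,t3), pkg_at(p4,gate), truck_at(t3,portB)}

== RESULT ==
["in(p3,t3)", "pkg_at(p4,gate)", "truck_at(t3,portB)"]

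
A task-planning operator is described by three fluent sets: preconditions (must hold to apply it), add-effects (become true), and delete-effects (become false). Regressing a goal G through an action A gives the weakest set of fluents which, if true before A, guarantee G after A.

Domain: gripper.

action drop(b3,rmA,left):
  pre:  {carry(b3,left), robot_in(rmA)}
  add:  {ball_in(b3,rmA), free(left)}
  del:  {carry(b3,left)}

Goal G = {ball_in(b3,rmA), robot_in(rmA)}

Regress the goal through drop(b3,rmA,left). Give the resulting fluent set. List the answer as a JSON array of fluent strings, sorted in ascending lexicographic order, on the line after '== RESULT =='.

Compute (G \ add) ∪ pre:
  G ∩ del = {}  (empty — regression defined)
  G \ add = {ball_in(b3,rmA), robot_in(rmA)} \ {ball_in(b3,rmA), free(left)} = {robot_in(rmA)}
  ∪ pre   = {robot_in(rmA)} ∪ {carry(b3,left), robot_in(rmA)}
          = {carry(b3,left), robot_in(rmA)}

== RESULT ==
["carry(b3,left)", "robot_in(rmA)"]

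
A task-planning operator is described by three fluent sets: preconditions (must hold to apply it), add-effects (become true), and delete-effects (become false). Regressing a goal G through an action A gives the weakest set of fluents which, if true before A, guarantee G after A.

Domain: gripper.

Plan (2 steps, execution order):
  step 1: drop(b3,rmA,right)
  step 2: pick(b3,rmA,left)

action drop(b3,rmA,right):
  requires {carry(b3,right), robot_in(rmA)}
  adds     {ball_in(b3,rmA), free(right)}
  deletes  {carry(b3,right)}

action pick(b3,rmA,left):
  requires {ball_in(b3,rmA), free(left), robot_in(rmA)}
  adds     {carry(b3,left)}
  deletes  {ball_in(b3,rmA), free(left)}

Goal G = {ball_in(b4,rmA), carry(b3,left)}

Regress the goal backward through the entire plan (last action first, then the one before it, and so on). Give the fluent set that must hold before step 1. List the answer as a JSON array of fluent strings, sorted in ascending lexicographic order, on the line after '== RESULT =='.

Work backward from the goal:
  through step 2 (pick(b3,rmA,left)): drop {carry(b3,left)}, keep {ball_in(b4,rmA)}, require {ball_in(b3,rmA), free(left), robot_in(rmA)}
    → {ball_in(b3,rmA), ball_in(b4,rmA), free(left), robot_in(rmA)}
  through step 1 (drop(b3,rmA,right)): drop {ball_in(b3,rmA)}, keep {ball_in(b4,rmA), free(left), robot_in(rmA)}, require {carry(b3,right), robot_in(rmA)}
    → {ball_in(b4,rmA), carry(b3,right), free(left), robot_in(rmA)}

== RESULT ==
["ball_in(b4,rmA)", "carry(b3,right)", "free(left)", "robot_in(rmA)"]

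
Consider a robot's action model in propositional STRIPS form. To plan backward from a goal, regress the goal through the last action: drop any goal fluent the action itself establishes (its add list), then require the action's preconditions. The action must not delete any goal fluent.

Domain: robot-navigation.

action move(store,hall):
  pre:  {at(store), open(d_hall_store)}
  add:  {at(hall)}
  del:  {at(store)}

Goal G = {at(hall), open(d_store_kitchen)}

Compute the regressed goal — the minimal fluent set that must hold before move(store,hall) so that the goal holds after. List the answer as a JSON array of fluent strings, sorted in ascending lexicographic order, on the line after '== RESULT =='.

Regress:
  G ∩ del = {}  (empty — regression defined)
  G \ add = {at(hall), open(d_store_kitchen)} \ {at(hall)} = {open(d_store_kitchen)}
  ∪ pre   = {open(d_store_kitchen)} ∪ {at(store), open(d_hall_store)}
          = {at(store), open(d_hall_store), open(d_store_kitchen)}

== RESULT ==
["at(store)", "open(d_hall_store)", "open(d_store_kitchen)"]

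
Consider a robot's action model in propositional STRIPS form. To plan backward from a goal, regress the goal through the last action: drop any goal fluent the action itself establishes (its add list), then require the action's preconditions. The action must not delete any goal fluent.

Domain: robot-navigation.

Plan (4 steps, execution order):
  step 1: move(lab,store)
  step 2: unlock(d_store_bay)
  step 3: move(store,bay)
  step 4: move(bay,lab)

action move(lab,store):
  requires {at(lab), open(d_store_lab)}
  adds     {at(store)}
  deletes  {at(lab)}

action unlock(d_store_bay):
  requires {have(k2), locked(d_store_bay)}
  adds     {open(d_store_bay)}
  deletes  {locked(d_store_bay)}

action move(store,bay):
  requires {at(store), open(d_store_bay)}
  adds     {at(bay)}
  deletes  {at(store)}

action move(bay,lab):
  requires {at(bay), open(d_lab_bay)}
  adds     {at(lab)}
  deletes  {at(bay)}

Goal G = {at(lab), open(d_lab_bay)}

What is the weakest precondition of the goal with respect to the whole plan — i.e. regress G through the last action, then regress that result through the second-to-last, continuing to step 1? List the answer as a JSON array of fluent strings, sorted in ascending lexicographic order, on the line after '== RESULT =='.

Work backward from the goal:
  through step 4 (move(bay,lab)): drop {at(lab)}, keep {open(d_lab_bay)}, require {at(bay), open(d_lab_bay)}
    → {at(bay), open(d_lab_bay)}
  through step 3 (move(store,bay)): drop {at(bay)}, keep {open(d_lab_bay)}, require {at(store), open(d_store_bay)}
    → {at(store), open(d_lab_bay), open(d_store_bay)}
  through step 2 (unlock(d_store_bay)): drop {open(d_store_bay)}, keep {at(store), open(d_lab_bay)}, require {have(k2), locked(d_store_bay)}
    → {at(store), have(k2), locked(d_store_bay), open(d_lab_bay)}
  through step 1 (move(lab,store)): drop {at(store)}, keep {have(k2), locked(d_store_bay), open(d_lab_bay)}, require {at(lab), open(d_store_lab)}
    → {at(lab), have(k2), locked(d_store_bay), open(d_lab_bay), open(d_store_lab)}

== RESULT ==
["at(lab)", "have(k2)", "locked(d_store_bay)", "open(d_lab_bay)", "open(d_store_lab)"]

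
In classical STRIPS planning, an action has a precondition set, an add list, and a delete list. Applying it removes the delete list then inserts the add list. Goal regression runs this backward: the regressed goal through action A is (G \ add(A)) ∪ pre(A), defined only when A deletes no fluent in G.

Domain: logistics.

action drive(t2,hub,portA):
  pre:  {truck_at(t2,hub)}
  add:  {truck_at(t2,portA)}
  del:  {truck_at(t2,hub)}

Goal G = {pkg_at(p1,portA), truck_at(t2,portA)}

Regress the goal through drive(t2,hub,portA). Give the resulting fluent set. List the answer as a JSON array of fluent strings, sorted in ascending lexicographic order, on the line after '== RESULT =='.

Compute (G \ add) ∪ pre:
  G ∩ del = {}  (empty — regression defined)
  G \ add = {pkg_at(p1,portA), truck_at(t2,portA)} \ {truck_at(t2,portA)} = {pkg_at(p1,portA)}
  ∪ pre   = {pkg_at(p1,portA)} ∪ {truck_at(t2,hub)}
          = {pkg_at(p1,portA), truck_at(t2,hub)}

== RESULT ==
["pkg_at(p1,portA)", "truck_at(t2,hub)"]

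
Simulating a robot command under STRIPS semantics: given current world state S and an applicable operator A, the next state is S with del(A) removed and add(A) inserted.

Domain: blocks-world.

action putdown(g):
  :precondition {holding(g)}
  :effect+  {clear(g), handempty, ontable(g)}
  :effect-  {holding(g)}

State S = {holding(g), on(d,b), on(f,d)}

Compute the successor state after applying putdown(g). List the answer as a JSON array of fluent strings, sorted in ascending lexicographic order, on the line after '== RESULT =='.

Compute (S \ del) ∪ add:
  pre ⊆ S: {holding(g)} ⊆ S  — applicable
  S \ del = {on(d,b), on(f,d)}
  ∪ add   = {clear(g), handempty, on(d,b), on(f,d), ontable(g)}

== RESULT ==
["clear(g)", "handempty", "on(d,b)", "on(f,d)", "ontable(g)"]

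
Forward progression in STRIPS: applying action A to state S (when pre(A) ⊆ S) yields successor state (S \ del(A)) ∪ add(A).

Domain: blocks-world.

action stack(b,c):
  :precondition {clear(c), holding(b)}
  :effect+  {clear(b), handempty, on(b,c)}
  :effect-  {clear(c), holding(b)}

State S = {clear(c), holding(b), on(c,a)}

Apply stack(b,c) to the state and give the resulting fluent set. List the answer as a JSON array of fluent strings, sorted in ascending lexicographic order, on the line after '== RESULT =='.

Compute (S \ del) ∪ add:
  pre ⊆ S: {clear(c), holding(b)} ⊆ S  — applicable
  S \ del = {on(c,a)}
  ∪ add   = {clear(b), handempty, on(b,c), on(c,a)}

== RESULT ==
["clear(b)", "handempty", "on(b,c)", "on(c,a)"]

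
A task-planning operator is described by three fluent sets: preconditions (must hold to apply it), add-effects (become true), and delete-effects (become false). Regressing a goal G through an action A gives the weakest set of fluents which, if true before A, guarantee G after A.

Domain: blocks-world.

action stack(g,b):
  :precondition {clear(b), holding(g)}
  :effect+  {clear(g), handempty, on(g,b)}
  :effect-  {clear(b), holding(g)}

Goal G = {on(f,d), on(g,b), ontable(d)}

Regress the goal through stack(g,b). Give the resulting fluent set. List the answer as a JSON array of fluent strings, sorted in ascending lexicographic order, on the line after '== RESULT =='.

Regress:
  G ∩ del = {}  (empty — regression defined)
  G \ add = {on(f,d), on(g,b), ontable(d)} \ {clear(g), handempty, on(g,b)} = {on(f,d), ontable(d)}
  ∪ pre   = {on(f,d), ontable(d)} ∪ {clear(b), holding(g)}
          = {clear(b), holding(g), on(f,d), ontable(d)}

== RESULT ==
["clear(b)", "holding(g)", "on(f,d)", "ontable(d)"]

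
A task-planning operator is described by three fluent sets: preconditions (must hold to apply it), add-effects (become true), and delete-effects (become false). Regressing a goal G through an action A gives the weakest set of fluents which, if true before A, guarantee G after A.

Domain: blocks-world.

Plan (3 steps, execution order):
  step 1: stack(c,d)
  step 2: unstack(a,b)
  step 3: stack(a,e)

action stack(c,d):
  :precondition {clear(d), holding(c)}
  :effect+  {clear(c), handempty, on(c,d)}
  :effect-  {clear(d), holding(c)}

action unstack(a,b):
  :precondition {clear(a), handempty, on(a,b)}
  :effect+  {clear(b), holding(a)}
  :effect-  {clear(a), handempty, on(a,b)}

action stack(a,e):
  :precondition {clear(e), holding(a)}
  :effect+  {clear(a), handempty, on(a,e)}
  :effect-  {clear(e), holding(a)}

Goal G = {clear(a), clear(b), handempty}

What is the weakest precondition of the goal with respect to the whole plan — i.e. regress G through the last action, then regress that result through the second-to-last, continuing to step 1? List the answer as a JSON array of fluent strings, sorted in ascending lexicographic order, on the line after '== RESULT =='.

Regress step by step:
  through step 3 (stack(a,e)): drop {clear(a), handempty}, keep {clear(b)}, require {clear(e), holding(a)}
    → {clear(b), clear(e), holding(a)}
  through step 2 (unstack(a,b)): drop {clear(b), holding(a)}, keep {clear(e)}, require {clear(a), handempty, on(a,b)}
    → {clear(a), clear(e), handempty, on(a,b)}
  through step 1 (stack(c,d)): drop {handempty}, keep {clear(a), clear(e), on(a,b)}, require {clear(d), holding(c)}
    → {clear(a), clear(d), clear(e), holding(c), on(a,b)}

== RESULT ==
["clear(a)", "clear(d)", "clear(e)", "holding(c)", "on(a,b)"]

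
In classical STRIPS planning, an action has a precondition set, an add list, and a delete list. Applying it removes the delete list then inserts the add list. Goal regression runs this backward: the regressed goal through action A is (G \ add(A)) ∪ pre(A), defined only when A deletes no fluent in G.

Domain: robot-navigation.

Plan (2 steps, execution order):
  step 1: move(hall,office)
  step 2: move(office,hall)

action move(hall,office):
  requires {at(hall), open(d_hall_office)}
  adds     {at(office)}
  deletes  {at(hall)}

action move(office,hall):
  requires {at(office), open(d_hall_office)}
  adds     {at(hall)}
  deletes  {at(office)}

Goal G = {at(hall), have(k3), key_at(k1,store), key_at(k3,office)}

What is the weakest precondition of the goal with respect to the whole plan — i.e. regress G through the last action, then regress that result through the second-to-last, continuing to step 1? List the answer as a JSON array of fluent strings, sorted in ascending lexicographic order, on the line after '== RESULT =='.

Regress step by step:
  through step 2 (move(office,hall)): drop {at(hall)}, keep {have(k3), key_at(k1,store), key_at(k3,office)}, require {at(office), open(d_hall_office)}
    → {at(office), have(k3), key_at(k1,store), key_at(k3,office), open(d_hall_office)}
  through step 1 (move(hall,office)): drop {at(office)}, keep {have(k3), key_at(k1,store), key_at(k3,office), open(d_hall_office)}, require {at(hall), open(d_hall_office)}
    → {at(hall), have(k3), key_at(k1,store), key_at(k3,office), open(d_hall_office)}

== RESULT ==
["at(hall)", "have(k3)", "key_at(k1,store)", "key_at(k3,office)", "open(d_hall_office)"]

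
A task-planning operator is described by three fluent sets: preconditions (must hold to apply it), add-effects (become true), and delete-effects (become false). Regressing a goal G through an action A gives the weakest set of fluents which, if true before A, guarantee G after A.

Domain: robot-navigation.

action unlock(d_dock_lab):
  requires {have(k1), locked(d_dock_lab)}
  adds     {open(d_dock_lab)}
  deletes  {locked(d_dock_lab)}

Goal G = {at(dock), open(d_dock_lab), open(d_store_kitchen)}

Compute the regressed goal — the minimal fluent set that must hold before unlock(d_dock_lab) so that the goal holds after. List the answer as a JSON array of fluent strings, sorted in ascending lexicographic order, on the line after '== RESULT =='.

Compute (G \ add) ∪ pre:
  G ∩ del = {}  (empty — regression defined)
  G \ add = {at(dock), open(d_dock_lab), open(d_store_kitchen)} \ {open(d_dock_lab)} = {at(dock), open(d_store_kitchen)}
  ∪ pre   = {at(dock), open(d_store_kitchen)} ∪ {have(k1), locked(d_dock_lab)}
          = {at(dock), have(k1), locked(d_dock_lab), open(d_store_kitchen)}

== RESULT ==
["at(dock)", "have(k1)", "locked(d_dock_lab)", "open(d_store_kitchen)"]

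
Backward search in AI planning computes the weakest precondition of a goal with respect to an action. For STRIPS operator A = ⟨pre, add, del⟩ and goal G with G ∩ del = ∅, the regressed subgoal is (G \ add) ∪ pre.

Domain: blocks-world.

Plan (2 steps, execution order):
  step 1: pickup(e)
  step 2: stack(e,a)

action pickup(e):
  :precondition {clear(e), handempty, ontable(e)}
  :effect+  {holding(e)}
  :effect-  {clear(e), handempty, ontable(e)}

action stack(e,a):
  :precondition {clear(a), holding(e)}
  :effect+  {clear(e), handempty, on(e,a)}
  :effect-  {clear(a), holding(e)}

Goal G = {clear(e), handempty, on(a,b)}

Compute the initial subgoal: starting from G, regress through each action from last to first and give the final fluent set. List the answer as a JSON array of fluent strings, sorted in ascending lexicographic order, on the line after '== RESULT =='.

Regress step by step:
  through step 2 (stack(e,a)): drop {clear(e), handempty}, keep {on(a,b)}, require {clear(a), holding(e)}
    → {clear(a), holding(e), on(a,b)}
  through step 1 (pickup(e)): drop {holding(e)}, keep {clear(a), on(a,b)}, require {clear(e), handempty, ontable(e)}
    → {clear(a), clear(e), handempty, on(a,b), ontable(e)}

== RESULT ==
["clear(a)", "clear(e)", "handempty", "on(a,b)", "ontable(e)"]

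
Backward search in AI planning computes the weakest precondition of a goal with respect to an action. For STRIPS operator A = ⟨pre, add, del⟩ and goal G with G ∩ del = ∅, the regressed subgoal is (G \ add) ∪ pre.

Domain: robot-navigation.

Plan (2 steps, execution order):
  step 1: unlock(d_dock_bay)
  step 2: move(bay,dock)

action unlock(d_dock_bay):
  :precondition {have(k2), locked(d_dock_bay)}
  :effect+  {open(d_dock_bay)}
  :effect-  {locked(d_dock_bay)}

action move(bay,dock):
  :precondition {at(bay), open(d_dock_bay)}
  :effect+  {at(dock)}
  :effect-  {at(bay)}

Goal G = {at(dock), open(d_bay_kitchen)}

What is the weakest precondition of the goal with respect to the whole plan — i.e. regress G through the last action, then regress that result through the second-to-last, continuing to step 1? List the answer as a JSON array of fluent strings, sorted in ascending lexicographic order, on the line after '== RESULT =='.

Work backward from the goal:
  through step 2 (move(bay,dock)): drop {at(dock)}, keep {open(d_bay_kitchen)}, require {at(bay), open(d_dock_bay)}
    → {at(bay), open(d_bay_kitchen), open(d_dock_bay)}
  through step 1 (unlock(d_dock_bay)): drop {open(d_dock_bay)}, keep {at(bay), open(d_bay_kitchen)}, require {have(k2), locked(d_dock_bay)}
    → {at(bay), have(k2), locked(d_dock_bay), open(d_bay_kitchen)}

== RESULT ==
["at(bay)", "have(k2)", "locked(d_dock_bay)", "open(d_bay_kitchen)"]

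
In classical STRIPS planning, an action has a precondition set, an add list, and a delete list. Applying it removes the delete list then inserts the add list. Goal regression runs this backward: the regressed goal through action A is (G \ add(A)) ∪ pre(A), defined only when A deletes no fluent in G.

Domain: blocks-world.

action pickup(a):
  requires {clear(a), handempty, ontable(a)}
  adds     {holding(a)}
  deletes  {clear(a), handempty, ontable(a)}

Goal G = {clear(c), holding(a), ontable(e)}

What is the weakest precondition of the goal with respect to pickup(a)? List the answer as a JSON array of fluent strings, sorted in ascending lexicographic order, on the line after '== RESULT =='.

Regress:
  G ∩ del = {}  (empty — regression defined)
  G \ add = {clear(c), holding(a), ontable(e)} \ {holding(a)} = {clear(c), ontable(e)}
  ∪ pre   = {clear(c), ontable(e)} ∪ {clear(a), handempty, ontable(a)}
          = {clear(a), clear(c), handempty, ontable(a), ontable(e)}

== RESULT ==
["clear(a)", "clear(c)", "handempty", "ontable(a)", "ontable(e)"]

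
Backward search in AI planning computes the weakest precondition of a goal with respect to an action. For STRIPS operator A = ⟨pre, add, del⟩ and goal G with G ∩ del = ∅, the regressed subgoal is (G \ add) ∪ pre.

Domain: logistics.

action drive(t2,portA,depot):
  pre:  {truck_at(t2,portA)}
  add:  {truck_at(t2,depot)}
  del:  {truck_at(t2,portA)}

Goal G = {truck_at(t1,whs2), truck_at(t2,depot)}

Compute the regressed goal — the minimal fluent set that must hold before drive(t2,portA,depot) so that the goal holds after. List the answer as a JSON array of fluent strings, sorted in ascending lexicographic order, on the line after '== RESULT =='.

Compute (G \ add) ∪ pre:
  G ∩ del = {}  (empty — regression defined)
  G \ add = {truck_at(t1,whs2), truck_at(t2,depot)} \ {truck_at(t2,depot)} = {truck_at(t1,whs2)}
  ∪ pre   = {truck_at(t1,whs2)} ∪ {truck_at(t2,portA)}
          = {truck_at(t1,whs2), truck_at(t2,portA)}

== RESULT ==
["truck_at(t1,whs2)", "truck_at(t2,portA)"]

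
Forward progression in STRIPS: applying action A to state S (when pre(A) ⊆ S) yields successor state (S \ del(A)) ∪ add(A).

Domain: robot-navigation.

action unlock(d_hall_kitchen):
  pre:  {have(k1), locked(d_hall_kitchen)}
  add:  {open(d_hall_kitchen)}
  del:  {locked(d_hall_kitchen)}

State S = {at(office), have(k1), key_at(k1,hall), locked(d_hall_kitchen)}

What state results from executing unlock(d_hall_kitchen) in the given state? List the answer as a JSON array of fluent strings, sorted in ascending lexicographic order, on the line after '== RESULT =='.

Compute (S \ del) ∪ add:
  pre ⊆ S: {have(k1), locked(d_hall_kitchen)} ⊆ S  — applicable
  S \ del = {at(office), have(k1), key_at(k1,hall)}
  ∪ add   = {at(office), have(k1), key_at(k1,hall), open(d_hall_kitchen)}

== RESULT ==
["at(office)", "have(k1)", "key_at(k1,hall)", "open(d_hall_kitchen)"]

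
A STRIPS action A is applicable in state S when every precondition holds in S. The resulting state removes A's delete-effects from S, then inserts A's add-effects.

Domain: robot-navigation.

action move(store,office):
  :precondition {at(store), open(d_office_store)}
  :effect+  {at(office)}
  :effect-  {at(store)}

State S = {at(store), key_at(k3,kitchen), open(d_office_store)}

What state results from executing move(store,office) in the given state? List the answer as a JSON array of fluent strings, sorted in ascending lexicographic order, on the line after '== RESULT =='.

Compute (S \ del) ∪ add:
  pre ⊆ S: {at(store), open(d_office_store)} ⊆ S  — applicable
  S \ del = {key_at(k3,kitchen), open(d_office_store)}
  ∪ add   = {at(office), key_at(k3,kitchen), open(d_office_store)}

== RESULT ==
["at(office)", "key_at(k3,kitchen)", "open(d_office_store)"]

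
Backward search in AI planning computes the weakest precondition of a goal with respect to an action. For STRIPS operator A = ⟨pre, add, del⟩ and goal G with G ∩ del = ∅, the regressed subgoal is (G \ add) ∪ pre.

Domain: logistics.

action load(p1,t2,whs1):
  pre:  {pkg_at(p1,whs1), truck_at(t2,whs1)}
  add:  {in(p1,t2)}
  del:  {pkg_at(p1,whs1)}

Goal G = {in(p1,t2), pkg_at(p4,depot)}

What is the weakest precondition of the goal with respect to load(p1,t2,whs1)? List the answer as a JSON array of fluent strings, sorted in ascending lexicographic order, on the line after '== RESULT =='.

Regress:
  G ∩ del = {}  (empty — regression defined)
  G \ add = {in(p1,t2), pkg_at(p4,depot)} \ {in(p1,t2)} = {pkg_at(p4,depot)}
  ∪ pre   = {pkg_at(p4,depot)} ∪ {pkg_at(p1,whs1), truck_at(t2,whs1)}
          = {pkg_at(p1,whs1), pkg_at(p4,depot), truck_at(t2,whs1)}

== RESULT ==
["pkg_at(p1,whs1)", "pkg_at(p4,depot)", "truck_at(t2,whs1)"]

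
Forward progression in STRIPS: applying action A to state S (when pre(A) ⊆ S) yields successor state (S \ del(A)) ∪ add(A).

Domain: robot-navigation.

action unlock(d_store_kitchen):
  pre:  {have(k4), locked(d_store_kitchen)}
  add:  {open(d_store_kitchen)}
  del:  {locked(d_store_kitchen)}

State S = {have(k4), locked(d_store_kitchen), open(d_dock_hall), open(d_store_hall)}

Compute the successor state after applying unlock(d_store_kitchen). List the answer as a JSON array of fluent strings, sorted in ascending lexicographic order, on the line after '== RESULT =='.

Compute (S \ del) ∪ add:
  pre ⊆ S: {have(k4), locked(d_store_kitchen)} ⊆ S  — applicable
  S \ del = {have(k4), open(d_dock_hall), open(d_store_hall)}
  ∪ add   = {have(k4), open(d_dock_hall), open(d_store_hall), open(d_store_kitchen)}

== RESULT ==
["have(k4)", "open(d_dock_hall)", "open(d_store_hall)", "open(d_store_kitchen)"]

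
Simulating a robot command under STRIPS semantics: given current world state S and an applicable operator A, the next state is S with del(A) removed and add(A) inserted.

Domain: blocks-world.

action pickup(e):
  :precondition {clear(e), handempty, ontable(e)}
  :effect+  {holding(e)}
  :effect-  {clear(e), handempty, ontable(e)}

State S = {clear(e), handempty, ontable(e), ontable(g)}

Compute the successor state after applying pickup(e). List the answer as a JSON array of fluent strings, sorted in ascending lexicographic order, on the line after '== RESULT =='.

Progress:
  pre ⊆ S: {clear(e), handempty, ontable(e)} ⊆ S  — applicable
  S \ del = {ontable(g)}
  ∪ add   = {holding(e), ontable(g)}

== RESULT ==
["holding(e)", "ontable(g)"]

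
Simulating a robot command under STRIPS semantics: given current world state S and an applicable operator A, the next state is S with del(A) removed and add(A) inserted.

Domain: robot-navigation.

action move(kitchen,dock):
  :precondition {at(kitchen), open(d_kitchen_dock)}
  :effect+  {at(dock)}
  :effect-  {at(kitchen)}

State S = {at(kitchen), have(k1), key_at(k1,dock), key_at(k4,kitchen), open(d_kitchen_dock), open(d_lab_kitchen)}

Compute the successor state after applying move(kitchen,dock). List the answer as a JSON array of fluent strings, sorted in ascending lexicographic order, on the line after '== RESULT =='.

Progress:
  pre ⊆ S: {at(kitchen), open(d_kitchen_dock)} ⊆ S  — applicable
  S \ del = {have(k1), key_at(k1,dock), key_at(k4,kitchen), open(d_kitchen_dock), open(d_lab_kitchen)}
  ∪ add   = {at(dock), have(k1), key_at(k1,dock), key_at(k4,kitchen), open(d_kitchen_dock), open(d_lab_kitchen)}

== RESULT ==
["at(dock)", "have(k1)", "key_at(k1,dock)", "key_at(k4,kitchen)", "open(d_kitchen_dock)", "open(d_lab_kitchen)"]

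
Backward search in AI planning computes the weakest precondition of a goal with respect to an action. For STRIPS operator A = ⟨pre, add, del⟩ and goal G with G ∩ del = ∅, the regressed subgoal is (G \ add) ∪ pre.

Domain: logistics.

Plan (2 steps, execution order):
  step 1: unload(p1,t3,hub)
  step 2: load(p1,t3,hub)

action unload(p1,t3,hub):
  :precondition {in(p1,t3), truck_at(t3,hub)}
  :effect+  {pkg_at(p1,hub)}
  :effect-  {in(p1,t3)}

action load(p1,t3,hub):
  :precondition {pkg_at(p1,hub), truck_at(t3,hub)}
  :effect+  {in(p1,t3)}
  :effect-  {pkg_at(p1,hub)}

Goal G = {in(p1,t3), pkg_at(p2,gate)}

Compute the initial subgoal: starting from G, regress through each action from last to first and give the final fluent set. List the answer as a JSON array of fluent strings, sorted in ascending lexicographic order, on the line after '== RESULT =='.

Regress step by step:
  through step 2 (load(p1,t3,hub)): drop {in(p1,t3)}, keep {pkg_at(p2,gate)}, require {pkg_at(p1,hub), truck_at(t3,hub)}
    → {pkg_at(p1,hub), pkg_at(p2,gate), truck_at(t3,hub)}
  through step 1 (unload(p1,t3,hub)): drop {pkg_at(p1,hub)}, keep {pkg_at(p2,gate), truck_at(t3,hub)}, require {in(p1,t3), truck_at(t3,hub)}
    → {in(p1,t3), pkg_at(p2,gate), truck_at(t3,hub)}

== RESULT ==
["in(p1,t3)", "pkg_at(p2,gate)", "truck_at(t3,hub)"]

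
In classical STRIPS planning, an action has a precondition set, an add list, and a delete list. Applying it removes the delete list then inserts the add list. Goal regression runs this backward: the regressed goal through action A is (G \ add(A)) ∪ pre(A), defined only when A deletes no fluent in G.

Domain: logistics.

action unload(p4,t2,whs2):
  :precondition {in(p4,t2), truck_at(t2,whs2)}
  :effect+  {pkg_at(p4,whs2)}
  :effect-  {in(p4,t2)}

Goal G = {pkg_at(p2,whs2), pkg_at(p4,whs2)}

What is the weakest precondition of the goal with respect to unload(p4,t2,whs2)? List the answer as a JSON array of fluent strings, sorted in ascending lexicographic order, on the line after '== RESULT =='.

Compute (G \ add) ∪ pre:
  G ∩ del = {}  (empty — regression defined)
  G \ add = {pkg_at(p2,whs2), pkg_at(p4,whs2)} \ {pkg_at(p4,whs2)} = {pkg_at(p2,whs2)}
  ∪ pre   = {pkg_at(p2,whs2)} ∪ {in(p4,t2), truck_at(t2,whs2)}
          = {in(p4,t2), pkg_at(p2,whs2), truck_at(t2,whs2)}

== RESULT ==
["in(p4,t2)", "pkg_at(p2,whs2)", "truck_at(t2,whs2)"]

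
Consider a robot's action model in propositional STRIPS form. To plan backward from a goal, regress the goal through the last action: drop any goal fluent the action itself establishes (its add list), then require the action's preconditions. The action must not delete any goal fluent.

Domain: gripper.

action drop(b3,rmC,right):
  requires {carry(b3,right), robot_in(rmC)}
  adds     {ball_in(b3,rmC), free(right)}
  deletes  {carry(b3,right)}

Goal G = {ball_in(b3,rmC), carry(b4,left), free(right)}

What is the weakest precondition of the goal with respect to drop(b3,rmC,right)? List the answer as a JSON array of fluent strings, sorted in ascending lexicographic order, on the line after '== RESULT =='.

Compute (G \ add) ∪ pre:
  G ∩ del = {}  (empty — regression defined)
  G \ add = {ball_in(b3,rmC), carry(b4,left), free(right)} \ {ball_in(b3,rmC), free(right)} = {carry(b4,left)}
  ∪ pre   = {carry(b4,left)} ∪ {carry(b3,right), robot_in(rmC)}
          = {carry(b3,right), carry(b4,left), robot_in(rmC)}

== RESULT ==
["carry(b3,right)", "carry(b4,left)", "robot_in(rmC)"]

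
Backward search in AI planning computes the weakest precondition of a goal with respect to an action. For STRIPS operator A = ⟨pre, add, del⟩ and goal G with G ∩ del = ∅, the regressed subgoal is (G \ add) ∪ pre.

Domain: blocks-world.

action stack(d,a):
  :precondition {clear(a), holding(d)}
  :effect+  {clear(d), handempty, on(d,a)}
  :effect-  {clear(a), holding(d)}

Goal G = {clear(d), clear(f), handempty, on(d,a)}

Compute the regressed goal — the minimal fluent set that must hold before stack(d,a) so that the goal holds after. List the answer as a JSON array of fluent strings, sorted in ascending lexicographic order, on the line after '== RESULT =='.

Regress:
  G ∩ del = {}  (empty — regression defined)
  G \ add = {clear(d), clear(f), handempty, on(d,a)} \ {clear(d), handempty, on(d,a)} = {clear(f)}
  ∪ pre   = {clear(f)} ∪ {clear(a), holding(d)}
          = {clear(a), clear(f), holding(d)}

== RESULT ==
["clear(a)", "clear(f)", "holding(d)"]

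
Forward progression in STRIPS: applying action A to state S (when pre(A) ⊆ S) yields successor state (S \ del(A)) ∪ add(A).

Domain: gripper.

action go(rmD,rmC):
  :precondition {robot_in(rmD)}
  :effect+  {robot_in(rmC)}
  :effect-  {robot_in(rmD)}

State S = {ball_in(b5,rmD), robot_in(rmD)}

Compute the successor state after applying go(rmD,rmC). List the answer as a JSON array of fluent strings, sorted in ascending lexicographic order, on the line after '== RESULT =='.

Compute (S \ del) ∪ add:
  pre ⊆ S: {robot_in(rmD)} ⊆ S  — applicable
  S \ del = {ball_in(b5,rmD)}
  ∪ add   = {ball_in(b5,rmD), robot_in(rmC)}

== RESULT ==
["ball_in(b5,rmD)", "robot_in(rmC)"]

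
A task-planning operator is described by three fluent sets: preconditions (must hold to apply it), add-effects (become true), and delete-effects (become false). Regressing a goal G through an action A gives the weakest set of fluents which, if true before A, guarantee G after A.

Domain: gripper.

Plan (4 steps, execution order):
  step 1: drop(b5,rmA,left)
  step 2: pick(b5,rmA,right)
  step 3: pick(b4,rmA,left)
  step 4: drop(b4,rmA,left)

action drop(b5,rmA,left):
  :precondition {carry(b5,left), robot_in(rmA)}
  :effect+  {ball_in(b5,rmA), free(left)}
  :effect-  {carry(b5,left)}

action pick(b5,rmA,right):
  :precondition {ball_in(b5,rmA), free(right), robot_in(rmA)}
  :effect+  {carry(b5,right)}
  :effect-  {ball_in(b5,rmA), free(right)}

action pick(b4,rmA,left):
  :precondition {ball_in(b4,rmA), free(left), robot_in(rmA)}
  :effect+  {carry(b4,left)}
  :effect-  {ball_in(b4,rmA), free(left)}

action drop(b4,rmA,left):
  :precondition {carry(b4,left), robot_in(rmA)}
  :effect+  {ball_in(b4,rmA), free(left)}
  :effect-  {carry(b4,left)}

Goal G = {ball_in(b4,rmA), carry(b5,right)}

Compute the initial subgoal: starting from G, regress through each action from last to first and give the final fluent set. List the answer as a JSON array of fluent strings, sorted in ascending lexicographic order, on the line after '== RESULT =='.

Work backward from the goal:
  through step 4 (drop(b4,rmA,left)): drop {ball_in(b4,rmA)}, keep {carry(b5,right)}, require {carry(b4,left), robot_in(rmA)}
    → {carry(b4,left), carry(b5,right), robot_in(rmA)}
  through step 3 (pick(b4,rmA,left)): drop {carry(b4,left)}, keep {carry(b5,right), robot_in(rmA)}, require {ball_in(b4,rmA), free(left), robot_in(rmA)}
    → {ball_in(b4,rmA), carry(b5,right), free(left), robot_in(rmA)}
  through step 2 (pick(b5,rmA,right)): drop {carry(b5,right)}, keep {ball_in(b4,rmA), free(left), robot_in(rmA)}, require {ball_in(b5,rmA), free(right), robot_in(rmA)}
    → {ball_in(b4,rmA), ball_in(b5,rmA), free(left), free(right), robot_in(rmA)}
  through step 1 (drop(b5,rmA,left)): drop {ball_in(b5,rmA), free(left)}, keep {ball_in(b4,rmA), free(right), robot_in(rmA)}, require {carry(b5,left), robot_in(rmA)}
    → {ball_in(b4,rmA), carry(b5,left), free(right), robot_in(rmA)}

== RESULT ==
["ball_in(b4,rmA)", "carry(b5,left)", "free(right)", "robot_in(rmA)"]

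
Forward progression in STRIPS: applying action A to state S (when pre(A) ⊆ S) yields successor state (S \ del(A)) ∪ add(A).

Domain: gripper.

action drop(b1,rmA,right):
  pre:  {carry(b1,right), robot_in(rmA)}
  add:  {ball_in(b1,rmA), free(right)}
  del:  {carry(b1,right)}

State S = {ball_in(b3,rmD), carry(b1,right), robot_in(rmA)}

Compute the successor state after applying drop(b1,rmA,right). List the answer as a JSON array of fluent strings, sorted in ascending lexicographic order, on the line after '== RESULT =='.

Progress:
  pre ⊆ S: {carry(b1,right), robot_in(rmA)} ⊆ S  — applicable
  S \ del = {ball_in(b3,rmD), robot_in(rmA)}
  ∪ add   = {ball_in(b1,rmA), ball_in(b3,rmD), free(right), robot_in(rmA)}

== RESULT ==
["ball_in(b1,rmA)", "ball_in(b3,rmD)", "free(right)", "robot_in(rmA)"]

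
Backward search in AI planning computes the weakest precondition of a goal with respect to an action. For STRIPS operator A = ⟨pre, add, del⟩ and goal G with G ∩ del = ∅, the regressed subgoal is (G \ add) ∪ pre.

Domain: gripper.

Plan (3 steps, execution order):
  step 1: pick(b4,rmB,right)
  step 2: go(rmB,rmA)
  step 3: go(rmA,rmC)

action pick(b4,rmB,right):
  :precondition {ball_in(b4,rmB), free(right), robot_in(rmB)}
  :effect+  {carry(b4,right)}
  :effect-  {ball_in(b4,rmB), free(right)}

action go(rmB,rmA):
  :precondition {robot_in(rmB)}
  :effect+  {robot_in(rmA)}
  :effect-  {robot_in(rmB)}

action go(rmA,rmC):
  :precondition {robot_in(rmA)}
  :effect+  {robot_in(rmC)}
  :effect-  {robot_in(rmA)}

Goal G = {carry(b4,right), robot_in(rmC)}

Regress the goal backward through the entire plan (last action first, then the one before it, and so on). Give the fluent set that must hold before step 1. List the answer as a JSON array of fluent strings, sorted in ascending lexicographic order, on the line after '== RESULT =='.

Regress step by step:
  through step 3 (go(rmA,rmC)): drop {robot_in(rmC)}, keep {carry(b4,right)}, require {robot_in(rmA)}
    → {carry(b4,right), robot_in(rmA)}
  through step 2 (go(rmB,rmA)): drop {robot_in(rmA)}, keep {carry(b4,right)}, require {robot_in(rmB)}
    → {carry(b4,right), robot_in(rmB)}
  through step 1 (pick(b4,rmB,right)): drop {carry(b4,right)}, keep {robot_in(rmB)}, require {ball_in(b4,rmB), free(right), robot_in(rmB)}
    → {ball_in(b4,rmB), free(right), robot_in(rmB)}

== RESULT ==
["ball_in(b4,rmB)", "free(right)", "robot_in(rmB)"]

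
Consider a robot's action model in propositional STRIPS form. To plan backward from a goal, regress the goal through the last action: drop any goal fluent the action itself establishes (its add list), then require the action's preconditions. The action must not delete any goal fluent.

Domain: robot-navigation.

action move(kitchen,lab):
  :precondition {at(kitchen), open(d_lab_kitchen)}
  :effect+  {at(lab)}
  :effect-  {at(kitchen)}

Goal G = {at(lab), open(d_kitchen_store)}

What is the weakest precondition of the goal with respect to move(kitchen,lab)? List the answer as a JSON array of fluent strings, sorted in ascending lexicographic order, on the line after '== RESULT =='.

Regress:
  G ∩ del = {}  (empty — regression defined)
  G \ add = {at(lab), open(d_kitchen_store)} \ {at(lab)} = {open(d_kitchen_store)}
  ∪ pre   = {open(d_kitchen_store)} ∪ {at(kitchen), open(d_lab_kitchen)}
          = {at(kitchen), open(d_kitchen_store), open(d_lab_kitchen)}

== RESULT ==
["at(kitchen)", "open(d_kitchen_store)", "open(d_lab_kitchen)"]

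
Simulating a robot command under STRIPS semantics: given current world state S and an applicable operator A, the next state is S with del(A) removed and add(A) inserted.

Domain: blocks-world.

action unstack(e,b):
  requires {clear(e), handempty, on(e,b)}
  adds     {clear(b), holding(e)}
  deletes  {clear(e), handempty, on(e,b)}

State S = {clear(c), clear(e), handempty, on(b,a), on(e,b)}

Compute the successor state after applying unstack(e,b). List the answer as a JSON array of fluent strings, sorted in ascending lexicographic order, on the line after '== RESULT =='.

Progress:
  pre ⊆ S: {clear(e), handempty, on(e,b)} ⊆ S  — applicable
  S \ del = {clear(c), on(b,a)}
  ∪ add   = {clear(b), clear(c), holding(e), on(b,a)}

== RESULT ==
["clear(b)", "clear(c)", "holding(e)", "on(b,a)"]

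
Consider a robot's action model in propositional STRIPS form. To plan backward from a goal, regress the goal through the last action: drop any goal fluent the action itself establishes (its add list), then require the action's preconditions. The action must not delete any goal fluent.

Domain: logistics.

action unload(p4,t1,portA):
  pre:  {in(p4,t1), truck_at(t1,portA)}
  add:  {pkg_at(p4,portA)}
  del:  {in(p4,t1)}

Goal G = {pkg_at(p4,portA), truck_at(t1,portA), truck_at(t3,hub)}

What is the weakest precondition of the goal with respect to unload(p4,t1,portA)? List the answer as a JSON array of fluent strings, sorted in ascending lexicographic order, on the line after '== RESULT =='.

Regress:
  G ∩ del = {}  (empty — regression defined)
  G \ add = {pkg_at(p4,portA), truck_at(t1,portA), truck_at(t3,hub)} \ {pkg_at(p4,portA)} = {truck_at(t1,portA), truck_at(t3,hub)}
  ∪ pre   = {truck_at(t1,portA), truck_at(t3,hub)} ∪ {in(p4,t1), truck_at(t1,portA)}
          = {in(p4,t1), truck_at(t1,portA), truck_at(t3,hub)}

== RESULT ==
["in(p4,t1)", "truck_at(t1,portA)", "truck_at(t3,hub)"]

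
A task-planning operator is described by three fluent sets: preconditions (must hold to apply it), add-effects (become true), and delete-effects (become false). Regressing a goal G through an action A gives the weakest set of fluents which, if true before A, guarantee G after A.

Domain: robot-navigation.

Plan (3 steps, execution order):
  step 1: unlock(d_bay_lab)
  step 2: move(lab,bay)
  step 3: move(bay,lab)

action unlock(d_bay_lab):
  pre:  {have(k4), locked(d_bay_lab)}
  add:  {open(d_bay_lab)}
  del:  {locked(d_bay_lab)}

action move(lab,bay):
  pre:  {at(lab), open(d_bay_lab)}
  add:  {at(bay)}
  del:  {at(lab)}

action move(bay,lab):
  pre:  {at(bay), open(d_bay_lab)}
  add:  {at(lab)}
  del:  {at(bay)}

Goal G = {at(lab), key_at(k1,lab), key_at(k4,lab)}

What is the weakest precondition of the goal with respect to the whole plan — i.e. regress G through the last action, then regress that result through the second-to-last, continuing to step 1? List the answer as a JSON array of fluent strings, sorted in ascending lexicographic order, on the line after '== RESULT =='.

Regress step by step:
  through step 3 (move(bay,lab)): drop {at(lab)}, keep {key_at(k1,lab), key_at(k4,lab)}, require {at(bay), open(d_bay_lab)}
    → {at(bay), key_at(k1,lab), key_at(k4,lab), open(d_bay_lab)}
  through step 2 (move(lab,bay)): drop {at(bay)}, keep {key_at(k1,lab), key_at(k4,lab), open(d_bay_lab)}, require {at(lab), open(d_bay_lab)}
    → {at(lab), key_at(k1,lab), key_at(k4,lab), open(d_bay_lab)}
  through step 1 (unlock(d_bay_lab)): drop {open(d_bay_lab)}, keep {at(lab), key_at(k1,lab), key_at(k4,lab)}, require {have(k4), locked(d_bay_lab)}
    → {at(lab), have(k4), key_at(k1,lab), key_at(k4,lab), locked(d_bay_lab)}

== RESULT ==
["at(lab)", "have(k4)", "key_at(k1,lab)", "key_at(k4,lab)", "locked(d_bay_lab)"]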